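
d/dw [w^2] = 2*w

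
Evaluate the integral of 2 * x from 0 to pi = pi^2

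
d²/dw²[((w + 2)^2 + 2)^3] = 30*w^4 + 240*w^3 + 792*w^2 + 1248*w + 792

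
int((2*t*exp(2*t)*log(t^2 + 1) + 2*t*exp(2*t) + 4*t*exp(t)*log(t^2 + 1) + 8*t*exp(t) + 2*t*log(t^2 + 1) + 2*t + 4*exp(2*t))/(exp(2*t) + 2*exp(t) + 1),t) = (4*(t - 1)*exp(t) + (t^2 + 1)*(exp(t) + 1)*log(t^2 + 1))/(exp(t) + 1) + C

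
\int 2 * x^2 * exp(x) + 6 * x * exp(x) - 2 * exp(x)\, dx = 2*(x^2 + x - 2)*exp(x) + C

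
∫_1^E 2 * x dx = -1 + exp(2)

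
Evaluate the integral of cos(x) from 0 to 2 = sin(2)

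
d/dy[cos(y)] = -sin(y)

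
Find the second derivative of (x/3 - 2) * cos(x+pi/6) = -x*cos(x + pi/6)/3 - 2*sin(x + pi/6)/3 + 2*cos(x + pi/6)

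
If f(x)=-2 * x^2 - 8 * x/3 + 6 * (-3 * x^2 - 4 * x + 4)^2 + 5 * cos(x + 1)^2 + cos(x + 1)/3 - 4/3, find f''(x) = 648*x^2 + 864*x - cos(x + 1)/3 - 10*cos(2*x + 2) - 100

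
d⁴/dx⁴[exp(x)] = exp(x)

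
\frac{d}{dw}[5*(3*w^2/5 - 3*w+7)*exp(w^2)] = 6*w^3*exp(w^2) - 30*w^2*exp(w^2) + 76*w*exp(w^2) - 15*exp(w^2)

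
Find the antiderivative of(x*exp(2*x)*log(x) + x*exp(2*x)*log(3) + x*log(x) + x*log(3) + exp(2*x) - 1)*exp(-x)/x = 2*log(3*x)*sinh(x) + C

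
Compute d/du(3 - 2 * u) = -2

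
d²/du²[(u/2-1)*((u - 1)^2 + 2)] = 3*u - 4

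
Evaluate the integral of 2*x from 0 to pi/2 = pi^2/4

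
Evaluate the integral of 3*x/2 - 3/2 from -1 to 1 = -3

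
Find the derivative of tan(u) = cos(u)^(-2)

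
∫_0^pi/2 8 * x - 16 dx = -16 + 4*(-2 + pi/2)^2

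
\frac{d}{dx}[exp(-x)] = -exp(-x)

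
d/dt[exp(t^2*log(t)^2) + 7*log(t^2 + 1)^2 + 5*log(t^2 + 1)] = (2*t^3*exp(t^2*log(t)^2)*log(t)^2 + 2*t^3*exp(t^2*log(t)^2)*log(t) + 2*t*exp(t^2*log(t)^2)*log(t)^2 + 2*t*exp(t^2*log(t)^2)*log(t) + 28*t*log(t^2 + 1) + 10*t)/(t^2 + 1)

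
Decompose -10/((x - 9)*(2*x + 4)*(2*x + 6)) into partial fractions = -5/(24*(x + 3)) + 5/(22*(x + 2)) - 5/(264*(x - 9))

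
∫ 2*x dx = x^2 + C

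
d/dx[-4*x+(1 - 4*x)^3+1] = -192*x^2 + 96*x - 16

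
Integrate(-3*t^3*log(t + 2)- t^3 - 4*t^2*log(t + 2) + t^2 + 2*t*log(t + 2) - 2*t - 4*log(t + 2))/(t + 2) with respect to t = t*(-t^2 + t - 2)*log(t + 2) + C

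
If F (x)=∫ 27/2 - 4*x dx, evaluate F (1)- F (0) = 23/2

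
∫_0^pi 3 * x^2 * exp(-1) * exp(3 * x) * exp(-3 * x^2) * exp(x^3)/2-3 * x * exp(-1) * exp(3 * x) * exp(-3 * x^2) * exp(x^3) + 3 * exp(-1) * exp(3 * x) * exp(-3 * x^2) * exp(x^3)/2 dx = -exp(-1)/2 + exp((-1 + pi)^3)/2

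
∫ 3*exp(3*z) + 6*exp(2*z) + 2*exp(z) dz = (exp(z) + 1)^3 - exp(z) + C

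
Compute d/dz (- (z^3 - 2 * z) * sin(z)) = -z^3*cos(z) - 3*z^2*sin(z) + 2*z*cos(z) + 2*sin(z)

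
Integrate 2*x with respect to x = x^2 + C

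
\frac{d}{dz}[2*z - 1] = 2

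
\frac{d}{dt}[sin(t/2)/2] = cos(t/2)/4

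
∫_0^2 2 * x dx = 4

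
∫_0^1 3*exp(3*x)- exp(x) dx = (E - exp(-1))*exp(2)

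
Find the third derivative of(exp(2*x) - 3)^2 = 64*exp(4*x) - 48*exp(2*x)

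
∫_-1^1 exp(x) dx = E - exp(-1)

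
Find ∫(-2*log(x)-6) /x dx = (-log(x) - 6)*log(x) + C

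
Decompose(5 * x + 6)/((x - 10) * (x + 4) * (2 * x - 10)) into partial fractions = -1/(18*(x + 4)) - 31/(90*(x - 5)) + 2/(5*(x - 10))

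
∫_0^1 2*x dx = 1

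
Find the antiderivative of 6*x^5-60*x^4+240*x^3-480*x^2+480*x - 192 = x^6 - 12*x^5 + 60*x^4 - 160*x^3 + 240*x^2 - 192*x + C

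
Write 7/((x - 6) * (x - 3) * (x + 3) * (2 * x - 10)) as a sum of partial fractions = -7/(864*(x + 3)) + 7/(72*(x - 3)) - 7/(32*(x - 5)) + 7/(54*(x - 6))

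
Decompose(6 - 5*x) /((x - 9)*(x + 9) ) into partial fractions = -17/(6*(x + 9)) - 13/(6*(x - 9))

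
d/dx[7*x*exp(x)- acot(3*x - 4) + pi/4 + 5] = (63*x^3*exp(x) - 105*x^2*exp(x) - 49*x*exp(x) + 119*exp(x) + 3)/(9*x^2 - 24*x + 17)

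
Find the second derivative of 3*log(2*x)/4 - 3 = -3/(4*x^2)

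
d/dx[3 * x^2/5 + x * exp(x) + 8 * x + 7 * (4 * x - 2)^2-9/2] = x*exp(x) + 1126*x/5 + exp(x) - 104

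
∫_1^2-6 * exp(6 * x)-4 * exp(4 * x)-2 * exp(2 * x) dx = -exp(12) - exp(8) + exp(2) + exp(6)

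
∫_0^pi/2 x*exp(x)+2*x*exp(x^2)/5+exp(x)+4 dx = -1/5 + exp(pi^2/4)/5 + 2*pi + pi*exp(pi/2)/2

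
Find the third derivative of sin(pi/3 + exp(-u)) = (-exp(2*u)*cos(pi/3 + exp(-u)) + 3*exp(u)*sin(pi/3 + exp(-u)) + cos(pi/3 + exp(-u)))*exp(-3*u)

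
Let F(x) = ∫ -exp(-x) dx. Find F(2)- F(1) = -exp(-1) + exp(-2)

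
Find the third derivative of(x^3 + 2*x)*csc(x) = (x^3*cos(x)/sin(x) - 6*x^3*cos(x)/sin(x)^3 - 9*x^2 + 18*x^2/sin(x)^2 - 16*x*cos(x)/sin(x) - 12*x*cos(x)/sin(x)^3 + 12/sin(x)^2)/sin(x)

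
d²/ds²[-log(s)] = s^(-2)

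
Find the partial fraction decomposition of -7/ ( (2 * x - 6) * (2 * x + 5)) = 7/(11*(2*x + 5)) - 7/(22*(x - 3))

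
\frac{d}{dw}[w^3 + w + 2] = 3*w^2 + 1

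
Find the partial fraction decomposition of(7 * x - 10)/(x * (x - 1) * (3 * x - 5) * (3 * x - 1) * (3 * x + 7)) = -79/(2240*(3*x + 7)) - 69/(64*(3*x - 1)) + 1/(32*(3*x - 5)) + 3/(40*(x - 1)) + 2/(7*x)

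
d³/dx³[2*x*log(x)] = -2/x^2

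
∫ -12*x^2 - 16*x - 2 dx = -4*x^3 - 8*x^2 - 2*x + C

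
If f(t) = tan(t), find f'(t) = cos(t)^(-2)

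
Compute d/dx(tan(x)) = cos(x)^(-2)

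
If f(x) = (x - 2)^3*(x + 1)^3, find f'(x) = 6*x^5 - 15*x^4 - 12*x^3 + 33*x^2 + 12*x - 12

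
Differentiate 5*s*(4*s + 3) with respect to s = 40*s + 15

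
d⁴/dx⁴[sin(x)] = sin(x)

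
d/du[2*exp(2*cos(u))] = -4*exp(2*cos(u))*sin(u)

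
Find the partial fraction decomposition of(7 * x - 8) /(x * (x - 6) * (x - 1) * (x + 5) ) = 43/(330*(x + 5)) + 1/(30*(x - 1)) + 17/(165*(x - 6)) - 4/(15*x)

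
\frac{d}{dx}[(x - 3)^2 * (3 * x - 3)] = 9*x^2 - 42*x + 45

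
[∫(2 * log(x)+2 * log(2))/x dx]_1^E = -log(2)^2 + log(2*E)^2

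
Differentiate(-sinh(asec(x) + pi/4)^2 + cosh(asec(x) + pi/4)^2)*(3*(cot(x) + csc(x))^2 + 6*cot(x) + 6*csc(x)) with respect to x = -6*(sqrt(2)*sin(x + pi/4)*cos(x) + sqrt(2)*sin(x + pi/4) + cos(x) + 1)/sin(x)^3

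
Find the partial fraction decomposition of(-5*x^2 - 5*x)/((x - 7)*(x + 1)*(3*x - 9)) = 5/(4*(x - 3)) - 35/(12*(x - 7))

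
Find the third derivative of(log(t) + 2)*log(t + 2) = (2*t^3*log(t) + 2*t^3*log(t + 2) - 2*t^3 + 12*t^2*log(t + 2) - 18*t^2 + 24*t*log(t + 2) - 12*t + 16*log(t + 2))/(t^6 + 6*t^5 + 12*t^4 + 8*t^3)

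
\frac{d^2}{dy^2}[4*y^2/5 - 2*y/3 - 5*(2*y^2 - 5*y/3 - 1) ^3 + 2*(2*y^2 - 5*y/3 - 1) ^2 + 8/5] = -1200*y^4 + 2000*y^3 - 184*y^2 - 4870*y/9 + 902/45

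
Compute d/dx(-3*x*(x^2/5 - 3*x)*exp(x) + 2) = -3*x^3*exp(x)/5 + 36*x^2*exp(x)/5 + 18*x*exp(x)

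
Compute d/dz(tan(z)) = cos(z)^(-2)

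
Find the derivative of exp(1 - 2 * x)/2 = -exp(1 - 2*x)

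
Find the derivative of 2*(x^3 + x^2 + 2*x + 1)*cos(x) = -2*x^3*sin(x) - 2*x^2*sin(x) + 6*x^2*cos(x) - 4*x*sin(x) + 4*x*cos(x) - 2*sin(x) + 4*cos(x)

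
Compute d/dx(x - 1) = 1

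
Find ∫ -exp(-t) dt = exp(-t) + C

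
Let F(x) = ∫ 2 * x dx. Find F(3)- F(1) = 8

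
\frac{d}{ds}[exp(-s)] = -exp(-s)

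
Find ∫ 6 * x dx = 3*x^2 + C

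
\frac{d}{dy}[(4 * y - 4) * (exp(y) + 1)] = 4*y*exp(y) + 4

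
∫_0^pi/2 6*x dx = 3*pi^2/4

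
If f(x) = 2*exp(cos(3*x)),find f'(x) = -6*exp(cos(3*x))*sin(3*x)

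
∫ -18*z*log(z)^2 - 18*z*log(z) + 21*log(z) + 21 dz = 3*z*(-3*z*log(z) + 7)*log(z) + C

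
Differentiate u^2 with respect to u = 2*u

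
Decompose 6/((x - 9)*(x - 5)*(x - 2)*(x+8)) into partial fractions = -3/(1105*(x + 8)) + 1/(35*(x - 2)) - 1/(26*(x - 5)) + 3/(238*(x - 9))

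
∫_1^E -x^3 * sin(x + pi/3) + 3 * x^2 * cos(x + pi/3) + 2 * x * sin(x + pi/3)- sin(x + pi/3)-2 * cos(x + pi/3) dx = (-2*E + 1 + exp(3))*cos(pi/3 + E)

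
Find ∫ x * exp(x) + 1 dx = (x - 1)*(exp(x) + 1) + C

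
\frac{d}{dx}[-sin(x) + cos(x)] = -sin(x) - cos(x)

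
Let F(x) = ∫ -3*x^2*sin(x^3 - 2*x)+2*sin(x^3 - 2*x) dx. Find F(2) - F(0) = -1 + cos(4)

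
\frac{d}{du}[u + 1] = 1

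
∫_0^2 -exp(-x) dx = -1 + exp(-2)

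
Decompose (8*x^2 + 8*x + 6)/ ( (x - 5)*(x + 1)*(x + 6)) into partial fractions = 246/(55*(x + 6)) - 1/(5*(x + 1)) + 41/(11*(x - 5))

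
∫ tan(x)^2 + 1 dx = tan(x) + C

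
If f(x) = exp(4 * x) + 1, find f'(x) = 4*exp(4*x)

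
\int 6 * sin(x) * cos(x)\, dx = -3*cos(x)^2 + C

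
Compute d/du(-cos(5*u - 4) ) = 5*sin(5*u - 4)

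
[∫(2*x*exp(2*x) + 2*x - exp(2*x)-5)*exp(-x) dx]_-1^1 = -6*E + 6*exp(-1)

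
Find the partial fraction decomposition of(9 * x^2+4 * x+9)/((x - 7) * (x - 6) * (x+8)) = 79/(30*(x + 8)) - 51/(2*(x - 6)) + 478/(15*(x - 7))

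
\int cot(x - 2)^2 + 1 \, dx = -cot(x - 2) + C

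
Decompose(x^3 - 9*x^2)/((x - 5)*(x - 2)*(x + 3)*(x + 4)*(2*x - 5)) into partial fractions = 10/(11*(2*x - 5)) - 8/(27*(x + 4)) + 27/(110*(x + 3)) - 14/(45*(x - 2)) - 5/(54*(x - 5))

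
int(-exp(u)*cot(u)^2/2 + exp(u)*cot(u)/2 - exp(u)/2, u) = exp(u)*cot(u)/2 + C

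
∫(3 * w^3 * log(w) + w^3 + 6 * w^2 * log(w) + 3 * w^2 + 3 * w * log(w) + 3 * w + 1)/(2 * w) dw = (w + 1)^3*log(w)/2 + C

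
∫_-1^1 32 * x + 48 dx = 96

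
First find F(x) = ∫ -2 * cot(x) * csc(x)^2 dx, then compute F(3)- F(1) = -csc(1)^2 + csc(3)^2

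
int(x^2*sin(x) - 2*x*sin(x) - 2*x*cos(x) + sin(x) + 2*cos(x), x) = -(x - 1)^2*cos(x) + C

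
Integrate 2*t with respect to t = t^2 + C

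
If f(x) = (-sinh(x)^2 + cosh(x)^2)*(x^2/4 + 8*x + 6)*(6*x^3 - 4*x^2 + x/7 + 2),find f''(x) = 30*x^3 + 564*x^2 + 339*x/14 - 313/7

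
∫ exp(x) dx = exp(x) + C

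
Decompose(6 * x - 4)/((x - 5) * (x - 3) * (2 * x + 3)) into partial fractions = -4/(9*(2*x + 3)) - 7/(9*(x - 3)) + 1/(x - 5)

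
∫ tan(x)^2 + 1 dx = tan(x) + C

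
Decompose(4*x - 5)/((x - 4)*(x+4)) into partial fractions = 21/(8*(x + 4)) + 11/(8*(x - 4))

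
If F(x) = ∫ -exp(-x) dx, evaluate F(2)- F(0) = -1 + exp(-2)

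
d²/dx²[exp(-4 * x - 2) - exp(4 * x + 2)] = (16 - 16*exp(8*x + 4))*exp(-4*x - 2)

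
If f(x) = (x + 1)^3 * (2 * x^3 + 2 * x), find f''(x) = 60*x^4 + 120*x^3 + 96*x^2 + 48*x + 12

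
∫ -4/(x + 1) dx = -4*log(x + 1) + C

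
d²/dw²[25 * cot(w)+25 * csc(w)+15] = -25/sin(w) + 50*cos(w)/sin(w)^3 + 50/sin(w)^3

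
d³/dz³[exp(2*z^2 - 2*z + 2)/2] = 32*z^3*exp(2*z^2 - 2*z + 2) - 48*z^2*exp(2*z^2 - 2*z + 2) + 48*z*exp(2*z^2 - 2*z + 2) - 16*exp(2*z^2 - 2*z + 2)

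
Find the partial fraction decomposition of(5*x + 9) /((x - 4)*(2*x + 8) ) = 11/(16*(x + 4)) + 29/(16*(x - 4))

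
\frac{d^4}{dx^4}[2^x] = 2^x*log(2)^4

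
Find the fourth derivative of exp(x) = exp(x)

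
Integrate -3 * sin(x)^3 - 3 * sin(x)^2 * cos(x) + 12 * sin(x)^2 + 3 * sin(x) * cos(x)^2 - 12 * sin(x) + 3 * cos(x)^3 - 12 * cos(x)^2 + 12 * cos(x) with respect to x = (sqrt(2)*sin(x + pi/4) - 2)^3 + C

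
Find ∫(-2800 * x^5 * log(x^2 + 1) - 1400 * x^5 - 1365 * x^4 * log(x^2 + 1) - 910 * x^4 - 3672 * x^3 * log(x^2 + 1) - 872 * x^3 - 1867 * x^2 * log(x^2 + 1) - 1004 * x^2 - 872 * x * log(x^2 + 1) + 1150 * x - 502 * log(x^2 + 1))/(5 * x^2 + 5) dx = -(20*x^2 + x + 25)*(35*x^2 + 21*x - 23)*log(x^2 + 1)/5 + C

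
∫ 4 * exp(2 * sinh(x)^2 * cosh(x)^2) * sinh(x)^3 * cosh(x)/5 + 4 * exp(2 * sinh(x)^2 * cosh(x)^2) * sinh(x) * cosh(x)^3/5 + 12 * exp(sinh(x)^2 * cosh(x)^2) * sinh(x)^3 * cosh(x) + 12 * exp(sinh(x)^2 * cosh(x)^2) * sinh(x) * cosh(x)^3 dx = 6*exp(cosh(4*x)/8 - 1/8) + exp(cosh(4*x)/4 - 1/4)/5 + C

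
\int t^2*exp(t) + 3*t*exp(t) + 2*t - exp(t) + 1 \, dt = (exp(t) + 1)*(t^2 + t - 2) + C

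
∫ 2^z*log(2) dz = 2^z + C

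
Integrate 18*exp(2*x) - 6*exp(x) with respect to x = (3*exp(x) - 1)^2 + C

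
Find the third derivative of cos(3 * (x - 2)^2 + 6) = 216*x^3*sin(3*x^2 - 12*x + 18) - 1296*x^2*sin(3*x^2 - 12*x + 18) + 2592*x*sin(3*x^2 - 12*x + 18) - 108*x*cos(3*x^2 - 12*x + 18) - 1728*sin(3*x^2 - 12*x + 18) + 216*cos(3*x^2 - 12*x + 18)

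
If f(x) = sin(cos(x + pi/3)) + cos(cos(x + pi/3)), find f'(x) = -sqrt(2)*sin(x + pi/3)*cos(-sqrt(3)*sin(x)/2 + cos(x)/2 + pi/4)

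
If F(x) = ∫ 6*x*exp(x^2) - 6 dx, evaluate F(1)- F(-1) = -12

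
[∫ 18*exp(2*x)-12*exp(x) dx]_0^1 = -1 + (-2 + 3*E)^2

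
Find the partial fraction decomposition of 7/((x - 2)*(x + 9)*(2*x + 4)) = 1/(22*(x + 9)) - 1/(8*(x + 2)) + 7/(88*(x - 2))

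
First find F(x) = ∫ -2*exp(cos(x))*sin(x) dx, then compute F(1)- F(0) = -2*E + 2*exp(cos(1))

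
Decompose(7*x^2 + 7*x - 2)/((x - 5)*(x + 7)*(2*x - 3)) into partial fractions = -97/(119*(2*x - 3)) + 73/(51*(x + 7)) + 52/(21*(x - 5))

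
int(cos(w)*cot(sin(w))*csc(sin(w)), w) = -csc(sin(w)) + C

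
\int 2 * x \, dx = x^2 + C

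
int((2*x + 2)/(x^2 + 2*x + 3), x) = log(x^2 + 2*x + 3) + C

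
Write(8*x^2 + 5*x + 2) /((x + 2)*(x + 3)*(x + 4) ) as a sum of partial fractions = 55/(x + 4) - 59/(x + 3) + 12/(x + 2)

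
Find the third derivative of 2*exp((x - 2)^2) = 16*x^3*exp(x^2 - 4*x + 4) - 96*x^2*exp(x^2 - 4*x + 4) + 216*x*exp(x^2 - 4*x + 4) - 176*exp(x^2 - 4*x + 4)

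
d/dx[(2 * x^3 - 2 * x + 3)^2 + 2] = 24*x^5 - 32*x^3 + 36*x^2 + 8*x - 12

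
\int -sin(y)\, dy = cos(y) + C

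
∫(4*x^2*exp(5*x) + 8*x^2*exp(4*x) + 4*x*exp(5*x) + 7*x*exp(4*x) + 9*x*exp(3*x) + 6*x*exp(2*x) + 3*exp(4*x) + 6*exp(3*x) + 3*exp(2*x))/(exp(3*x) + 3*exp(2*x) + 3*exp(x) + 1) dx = (2*x^2*exp(4*x) + 3*x*(exp(x) + 1)*exp(2*x) + 2*(exp(x) + 1)^2)/(exp(x) + 1)^2 + C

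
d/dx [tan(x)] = cos(x)^(-2)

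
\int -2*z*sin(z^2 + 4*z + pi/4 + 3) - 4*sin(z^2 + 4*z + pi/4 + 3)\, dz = cos((z + 2)^2 - 1 + pi/4) + C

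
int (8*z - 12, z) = 4*z^2 - 12*z + C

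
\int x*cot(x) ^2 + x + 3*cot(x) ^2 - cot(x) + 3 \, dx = (-x - 3)*cot(x) + C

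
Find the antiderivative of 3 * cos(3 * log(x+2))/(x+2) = sin(3*log(x + 2)) + C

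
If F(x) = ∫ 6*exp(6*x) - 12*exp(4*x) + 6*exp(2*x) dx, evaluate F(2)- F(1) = -(-1 + exp(2))^3 + (-1 + exp(4))^3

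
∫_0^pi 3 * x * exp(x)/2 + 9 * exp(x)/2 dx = -3 + 3*(1 + pi/2)*exp(pi)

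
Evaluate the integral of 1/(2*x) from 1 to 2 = -log(3)/2 + log(6)/2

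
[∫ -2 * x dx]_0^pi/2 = -pi^2/4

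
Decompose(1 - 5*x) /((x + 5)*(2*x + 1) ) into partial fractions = 7/(9*(2*x + 1)) - 26/(9*(x + 5))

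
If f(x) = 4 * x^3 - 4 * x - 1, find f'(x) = 12*x^2 - 4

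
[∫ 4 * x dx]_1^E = -2 + 2*exp(2)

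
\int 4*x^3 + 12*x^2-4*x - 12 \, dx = x^4 + 4*x^3 - 2*x^2 - 12*x + C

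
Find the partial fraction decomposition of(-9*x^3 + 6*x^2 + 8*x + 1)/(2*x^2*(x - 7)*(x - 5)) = 467/(50*(x - 5)) - 684/(49*(x - 7)) + 146/(1225*x) + 1/(70*x^2)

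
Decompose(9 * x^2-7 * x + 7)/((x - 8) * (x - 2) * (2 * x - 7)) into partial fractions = -371/(27*(2*x - 7)) + 29/(18*(x - 2)) + 527/(54*(x - 8))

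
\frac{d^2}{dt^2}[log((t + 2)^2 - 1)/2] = (-t^2 - 4*t - 5)/(t^4 + 8*t^3 + 22*t^2 + 24*t + 9)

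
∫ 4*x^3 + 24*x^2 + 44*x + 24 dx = x^4 + 8*x^3 + 22*x^2 + 24*x + C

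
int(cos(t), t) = sin(t) + C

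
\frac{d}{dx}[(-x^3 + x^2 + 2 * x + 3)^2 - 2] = 6*x^5 - 10*x^4 - 12*x^3 - 6*x^2 + 20*x + 12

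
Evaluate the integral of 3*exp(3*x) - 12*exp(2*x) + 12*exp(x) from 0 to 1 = (-2 + E)^3 + 1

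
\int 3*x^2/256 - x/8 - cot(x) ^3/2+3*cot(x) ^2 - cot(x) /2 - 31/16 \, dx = x^3/256 - x^2/16 - 79*x/16 + cot(x)^2/4 - 3*cot(x) + C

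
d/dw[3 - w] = -1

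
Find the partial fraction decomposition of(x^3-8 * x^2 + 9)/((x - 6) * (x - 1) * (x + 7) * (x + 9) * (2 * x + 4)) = -57/(175*(x + 9)) + 363/(1040*(x + 7)) - 31/(1680*(x + 2)) - 1/(1200*(x - 1)) - 21/(5200*(x - 6))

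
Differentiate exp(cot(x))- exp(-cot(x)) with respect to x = -(exp(2/tan(x)) + 1)*exp(-cot(x))/sin(x)^2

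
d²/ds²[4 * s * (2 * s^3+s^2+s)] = 96*s^2 + 24*s + 8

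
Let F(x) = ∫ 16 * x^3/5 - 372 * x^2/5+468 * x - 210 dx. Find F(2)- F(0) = 1652/5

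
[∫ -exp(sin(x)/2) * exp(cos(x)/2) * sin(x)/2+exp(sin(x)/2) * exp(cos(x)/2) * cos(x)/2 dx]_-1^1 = -exp(-sin(1)/2 + cos(1)/2) + exp(cos(1)/2 + sin(1)/2)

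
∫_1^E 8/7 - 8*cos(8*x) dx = -8/7 - sin(8*E) + sin(8) + 8*E/7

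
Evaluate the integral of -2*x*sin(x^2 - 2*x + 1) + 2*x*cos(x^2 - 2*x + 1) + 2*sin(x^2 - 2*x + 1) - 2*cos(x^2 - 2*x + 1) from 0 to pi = sqrt(2)*(-sin(pi/4 + 1) + sin(pi/4 + 1 + pi^2))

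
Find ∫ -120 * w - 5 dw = -60*w^2 - 5*w + C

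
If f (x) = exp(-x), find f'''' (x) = exp(-x)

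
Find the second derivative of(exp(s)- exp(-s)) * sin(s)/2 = (exp(2*s) + 1)*exp(-s)*cos(s)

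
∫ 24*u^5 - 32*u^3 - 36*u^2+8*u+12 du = 4*u^6 - 8*u^4 - 12*u^3 + 4*u^2 + 12*u + C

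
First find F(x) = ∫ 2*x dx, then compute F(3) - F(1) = 8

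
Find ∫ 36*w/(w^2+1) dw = 18*log(w^2 + 1) + C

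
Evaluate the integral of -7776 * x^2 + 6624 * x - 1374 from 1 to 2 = -9582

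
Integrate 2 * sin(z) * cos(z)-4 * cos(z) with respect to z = (sin(z) - 2)^2 + C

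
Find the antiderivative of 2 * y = y^2 + C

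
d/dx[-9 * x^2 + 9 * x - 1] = 9 - 18*x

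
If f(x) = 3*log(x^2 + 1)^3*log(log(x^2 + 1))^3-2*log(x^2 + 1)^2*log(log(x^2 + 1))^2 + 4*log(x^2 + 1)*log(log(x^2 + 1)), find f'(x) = (18*x*log(x^2 + 1)^2*log(log(x^2 + 1))^3 + 18*x*log(x^2 + 1)^2*log(log(x^2 + 1))^2 - 8*x*log(x^2 + 1)*log(log(x^2 + 1))^2 - 8*x*log(x^2 + 1)*log(log(x^2 + 1)) + 8*x*log(log(x^2 + 1)) + 8*x)/(x^2 + 1)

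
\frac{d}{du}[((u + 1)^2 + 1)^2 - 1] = 4*u^3 + 12*u^2 + 16*u + 8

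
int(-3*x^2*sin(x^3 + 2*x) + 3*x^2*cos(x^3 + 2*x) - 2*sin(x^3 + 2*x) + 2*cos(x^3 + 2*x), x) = sin(x*(x^2 + 2)) + cos(x*(x^2 + 2)) + C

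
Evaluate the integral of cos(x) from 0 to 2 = sin(2)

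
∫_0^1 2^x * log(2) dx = 1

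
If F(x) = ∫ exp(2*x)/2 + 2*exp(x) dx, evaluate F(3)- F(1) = -(E/2 + 2)^2 + (2 + exp(3)/2)^2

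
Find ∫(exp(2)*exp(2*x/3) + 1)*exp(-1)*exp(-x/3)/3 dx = 2*sinh(x/3 + 1) + C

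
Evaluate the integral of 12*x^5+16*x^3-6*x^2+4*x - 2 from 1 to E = -2*exp(3) - 2*E - 4 + 2*(E + exp(3))^2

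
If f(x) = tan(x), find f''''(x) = 24*tan(x)^5 + 40*tan(x)^3 + 16*tan(x)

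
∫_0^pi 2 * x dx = pi^2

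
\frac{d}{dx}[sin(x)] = cos(x)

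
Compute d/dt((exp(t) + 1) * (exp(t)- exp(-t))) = (2*exp(3*t) + exp(2*t) + 1)*exp(-t)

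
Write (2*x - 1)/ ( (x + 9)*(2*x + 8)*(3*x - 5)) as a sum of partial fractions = 21/(1088*(3*x - 5)) - 19/(320*(x + 9)) + 9/(170*(x + 4))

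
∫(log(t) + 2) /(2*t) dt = (log(t) + 2)^2/4 + C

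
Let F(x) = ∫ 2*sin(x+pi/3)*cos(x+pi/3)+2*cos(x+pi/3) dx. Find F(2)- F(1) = -(sin(1 + pi/3) + 1)^2 + (sin(pi/3 + 2) + 1)^2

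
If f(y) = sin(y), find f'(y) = cos(y)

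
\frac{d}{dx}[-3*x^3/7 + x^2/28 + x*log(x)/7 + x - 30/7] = -9*x^2/7 + x/14 + log(x)/7 + 8/7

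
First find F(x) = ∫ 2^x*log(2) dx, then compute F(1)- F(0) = 1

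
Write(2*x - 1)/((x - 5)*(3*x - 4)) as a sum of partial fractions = -5/(11*(3*x - 4)) + 9/(11*(x - 5))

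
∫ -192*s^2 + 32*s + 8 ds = -64*s^3 + 16*s^2 + 8*s + C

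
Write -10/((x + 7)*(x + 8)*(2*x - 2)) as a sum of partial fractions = -5/(9*(x + 8)) + 5/(8*(x + 7)) - 5/(72*(x - 1))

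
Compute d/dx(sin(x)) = cos(x)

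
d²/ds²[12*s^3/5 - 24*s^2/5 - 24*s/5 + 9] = 72*s/5 - 48/5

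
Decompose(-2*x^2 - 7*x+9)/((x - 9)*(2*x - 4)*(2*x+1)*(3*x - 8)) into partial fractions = 645/(1444*(3*x - 8)) - 48/(1805*(2*x + 1)) - 13/(140*(x - 2)) - 108/(2527*(x - 9))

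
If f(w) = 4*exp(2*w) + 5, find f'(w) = 8*exp(2*w)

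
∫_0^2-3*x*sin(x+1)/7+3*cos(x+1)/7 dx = 6*cos(3)/7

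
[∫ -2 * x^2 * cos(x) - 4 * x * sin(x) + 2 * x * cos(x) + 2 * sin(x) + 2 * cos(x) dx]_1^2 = -2*sin(2) - 2*sin(1)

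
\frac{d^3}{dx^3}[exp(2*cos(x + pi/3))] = 4*(-sqrt(3)*sin(x)*cos(x) - cos(x)^2 + 3*cos(x + pi/3))*exp(-sqrt(3)*sin(x))*exp(cos(x))*sin(x + pi/3)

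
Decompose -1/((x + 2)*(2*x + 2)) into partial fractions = 1/(2*(x + 2)) - 1/(2*(x + 1))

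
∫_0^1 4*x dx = 2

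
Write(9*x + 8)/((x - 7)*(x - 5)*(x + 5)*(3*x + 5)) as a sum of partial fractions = -189/(5200*(3*x + 5)) + 37/(1200*(x + 5)) - 53/(400*(x - 5)) + 71/(624*(x - 7))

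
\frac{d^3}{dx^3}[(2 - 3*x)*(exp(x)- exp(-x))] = (-3*x*exp(2*x) - 3*x - 7*exp(2*x) + 11)*exp(-x)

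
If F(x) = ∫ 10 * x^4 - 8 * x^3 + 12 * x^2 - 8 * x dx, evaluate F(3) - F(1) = 396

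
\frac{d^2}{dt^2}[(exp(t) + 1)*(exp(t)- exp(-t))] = (4*exp(3*t) + exp(2*t) - 1)*exp(-t)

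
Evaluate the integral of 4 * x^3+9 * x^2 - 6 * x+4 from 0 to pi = (-4 - pi)*(-pi^3 - pi + pi^2)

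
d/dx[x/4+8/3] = 1/4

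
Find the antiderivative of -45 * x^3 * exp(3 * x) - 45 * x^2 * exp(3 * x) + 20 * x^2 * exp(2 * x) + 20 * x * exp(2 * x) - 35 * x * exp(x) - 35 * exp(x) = 5*x*(-3*x^2*exp(2*x) + 2*x*exp(x) - 7)*exp(x) + C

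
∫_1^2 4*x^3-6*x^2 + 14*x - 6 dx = 16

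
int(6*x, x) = 3*x^2 + C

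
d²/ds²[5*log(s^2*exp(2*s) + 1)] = (-10*s^2*exp(4*s) + 20*s^2*exp(2*s) + 40*s*exp(2*s) + 10*exp(2*s))/(s^4*exp(4*s) + 2*s^2*exp(2*s) + 1)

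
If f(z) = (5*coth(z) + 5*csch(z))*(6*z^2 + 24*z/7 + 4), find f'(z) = -(210*z^2*cosh(z) + 210*z^2 - 420*z*sinh(z) - 210*z*sinh(2*z) + 120*z*cosh(z) + 120*z - 120*sinh(z) - 60*sinh(2*z) + 140*cosh(z) + 140)/(7*sinh(z)^2)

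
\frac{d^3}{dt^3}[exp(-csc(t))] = (-1 + 3/sin(t) + 5/sin(t)^2 - 6/sin(t)^3 + sin(t)^(-4))*exp(-csc(t))*cos(t)/sin(t)^2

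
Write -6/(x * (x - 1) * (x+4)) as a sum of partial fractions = -3/(10*(x + 4)) - 6/(5*(x - 1)) + 3/(2*x)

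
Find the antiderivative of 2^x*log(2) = 2^x + C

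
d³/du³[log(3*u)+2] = 2/u^3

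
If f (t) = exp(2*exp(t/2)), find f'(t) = exp(t/2 + 2*exp(t/2))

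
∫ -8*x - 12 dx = -4*x^2 - 12*x + C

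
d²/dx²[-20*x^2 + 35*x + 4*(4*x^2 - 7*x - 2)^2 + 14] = 768*x^2 - 1344*x + 224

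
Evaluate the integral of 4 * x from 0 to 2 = 8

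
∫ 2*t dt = t^2 + C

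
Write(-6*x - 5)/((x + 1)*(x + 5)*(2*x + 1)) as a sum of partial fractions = -8/(9*(2*x + 1)) + 25/(36*(x + 5)) - 1/(4*(x + 1))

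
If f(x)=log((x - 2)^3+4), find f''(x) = (-3*x^4 + 24*x^3 - 72*x^2 + 120*x - 96)/(x^6 - 12*x^5 + 60*x^4 - 152*x^3 + 192*x^2 - 96*x + 16)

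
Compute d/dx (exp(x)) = exp(x)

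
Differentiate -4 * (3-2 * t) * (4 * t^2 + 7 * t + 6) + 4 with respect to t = 96*t^2 + 16*t - 36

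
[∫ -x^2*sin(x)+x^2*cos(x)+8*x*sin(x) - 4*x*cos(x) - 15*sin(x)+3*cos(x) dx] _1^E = -4*sin(1) - 4*cos(1) + (-3 + E)^2*(cos(E) + sin(E))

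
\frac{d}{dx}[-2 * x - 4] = -2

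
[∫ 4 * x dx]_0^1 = 2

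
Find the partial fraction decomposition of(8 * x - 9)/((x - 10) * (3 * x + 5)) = 67/(35*(3*x + 5)) + 71/(35*(x - 10))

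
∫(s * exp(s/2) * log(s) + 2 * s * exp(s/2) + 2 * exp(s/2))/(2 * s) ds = (log(s) + 2)*exp(s/2) + C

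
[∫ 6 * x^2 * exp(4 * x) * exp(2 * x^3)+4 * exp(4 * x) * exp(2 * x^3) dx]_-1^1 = -exp(-6) + exp(6)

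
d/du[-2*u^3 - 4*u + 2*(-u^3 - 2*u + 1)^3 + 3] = -18*u^8 - 84*u^6 + 36*u^5 - 120*u^4 + 96*u^3 - 72*u^2 + 48*u - 16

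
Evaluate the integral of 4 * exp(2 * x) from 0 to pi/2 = -2 + 2*exp(pi)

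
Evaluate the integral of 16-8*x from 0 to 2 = 16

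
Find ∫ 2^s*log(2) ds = 2^s + C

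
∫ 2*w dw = w^2 + C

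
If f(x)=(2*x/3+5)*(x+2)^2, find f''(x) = 4*x + 46/3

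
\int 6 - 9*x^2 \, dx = -3*x^3 + 6*x + C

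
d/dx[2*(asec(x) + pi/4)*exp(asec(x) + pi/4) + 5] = (4*exp(asec(x) + pi/4)*asec(x) + pi*exp(asec(x) + pi/4) + 4*exp(asec(x) + pi/4))/(2*x^2*sqrt(1 - 1/x^2))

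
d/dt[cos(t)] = -sin(t)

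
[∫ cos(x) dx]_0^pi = 0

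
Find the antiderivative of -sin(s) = cos(s) + C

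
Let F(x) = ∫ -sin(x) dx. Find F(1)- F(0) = -1 + cos(1)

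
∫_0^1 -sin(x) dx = -1 + cos(1)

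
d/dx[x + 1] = 1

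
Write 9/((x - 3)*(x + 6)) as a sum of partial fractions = -1/(x + 6) + 1/(x - 3)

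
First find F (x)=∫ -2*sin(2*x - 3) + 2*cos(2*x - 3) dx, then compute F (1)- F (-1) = sin(5) - sin(1) - cos(5) + cos(1)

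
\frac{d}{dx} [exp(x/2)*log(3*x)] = (x*exp(x/2)*log(x) + x*exp(x/2)*log(3) + 2*exp(x/2))/(2*x)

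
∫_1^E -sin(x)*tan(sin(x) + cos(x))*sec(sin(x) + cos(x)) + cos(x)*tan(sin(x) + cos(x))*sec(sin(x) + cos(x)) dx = -sec(cos(1) + sin(1)) + sec(cos(E) + sin(E))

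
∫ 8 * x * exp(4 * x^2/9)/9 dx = exp(4*x^2/9) + C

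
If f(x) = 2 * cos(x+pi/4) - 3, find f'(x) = -2*sin(x + pi/4)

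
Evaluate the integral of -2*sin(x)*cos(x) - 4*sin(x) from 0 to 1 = -9 + (cos(1) + 2)^2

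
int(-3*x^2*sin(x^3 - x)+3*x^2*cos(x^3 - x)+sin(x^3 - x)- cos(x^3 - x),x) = sqrt(2)*cos(-x^3 + x + pi/4) + C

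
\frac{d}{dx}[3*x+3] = 3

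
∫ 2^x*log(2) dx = 2^x + C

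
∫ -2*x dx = -x^2 + C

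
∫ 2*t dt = t^2 + C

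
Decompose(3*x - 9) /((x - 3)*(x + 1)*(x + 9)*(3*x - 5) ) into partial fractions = 27/(256*(3*x - 5)) + 3/(256*(x + 9)) - 3/(64*(x + 1))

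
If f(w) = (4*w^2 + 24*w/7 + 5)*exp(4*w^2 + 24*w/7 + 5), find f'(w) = 32*w^3*exp(4*w^2 + 24*w/7 + 5) + 288*w^2*exp(4*w^2 + 24*w/7 + 5)/7 + 2928*w*exp(4*w^2 + 24*w/7 + 5)/49 + 144*exp(4*w^2 + 24*w/7 + 5)/7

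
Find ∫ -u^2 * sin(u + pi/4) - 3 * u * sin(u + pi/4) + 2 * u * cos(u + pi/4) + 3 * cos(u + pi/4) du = u*(u + 3)*cos(u + pi/4) + C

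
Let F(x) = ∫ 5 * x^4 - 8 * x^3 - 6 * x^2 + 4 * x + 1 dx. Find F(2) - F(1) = -6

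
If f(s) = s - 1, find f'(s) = 1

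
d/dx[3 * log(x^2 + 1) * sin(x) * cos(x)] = 3*(x^2*log(x^2 + 1)*cos(2*x) + x*sin(2*x) + log(x^2 + 1)*cos(2*x))/(x^2 + 1)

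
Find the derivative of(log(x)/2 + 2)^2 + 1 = (log(x) + 4)/(2*x)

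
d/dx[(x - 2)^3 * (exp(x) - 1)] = x^3*exp(x) - 3*x^2*exp(x) - 3*x^2 + 12*x + 4*exp(x) - 12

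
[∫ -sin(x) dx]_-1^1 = 0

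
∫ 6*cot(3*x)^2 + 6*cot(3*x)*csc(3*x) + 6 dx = -2*cot(3*x) - 2*csc(3*x) + C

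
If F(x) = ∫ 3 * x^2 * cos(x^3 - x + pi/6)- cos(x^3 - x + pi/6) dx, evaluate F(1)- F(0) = 0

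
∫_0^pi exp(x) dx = -1 + exp(pi)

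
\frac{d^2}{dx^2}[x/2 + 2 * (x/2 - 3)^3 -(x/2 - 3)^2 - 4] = 3*x/2 - 19/2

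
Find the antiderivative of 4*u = 2*u^2 + C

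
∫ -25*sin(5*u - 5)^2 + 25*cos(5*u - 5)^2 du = 5*sin(10*u - 10)/2 + C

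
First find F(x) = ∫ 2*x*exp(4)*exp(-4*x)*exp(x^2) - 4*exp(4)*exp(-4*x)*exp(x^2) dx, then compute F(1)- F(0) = E - exp(4)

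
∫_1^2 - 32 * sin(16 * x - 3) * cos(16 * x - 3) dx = -cos(26)/2 + cos(58)/2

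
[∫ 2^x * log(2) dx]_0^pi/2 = -1 + 2^(pi/2)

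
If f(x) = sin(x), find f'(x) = cos(x)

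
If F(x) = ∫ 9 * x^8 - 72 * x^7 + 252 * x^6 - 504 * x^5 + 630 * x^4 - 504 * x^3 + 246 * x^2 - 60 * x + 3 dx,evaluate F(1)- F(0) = -1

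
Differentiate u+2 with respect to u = 1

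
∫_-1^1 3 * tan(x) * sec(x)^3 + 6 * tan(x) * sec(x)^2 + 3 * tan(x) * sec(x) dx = 0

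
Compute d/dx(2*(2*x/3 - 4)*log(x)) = (4*x*log(x) + 4*x - 24)/(3*x)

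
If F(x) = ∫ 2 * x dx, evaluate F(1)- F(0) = 1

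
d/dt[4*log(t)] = 4/t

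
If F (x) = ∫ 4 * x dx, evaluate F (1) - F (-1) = 0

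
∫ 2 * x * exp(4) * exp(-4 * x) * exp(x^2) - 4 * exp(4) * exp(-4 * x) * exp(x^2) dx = exp((x - 2)^2) + C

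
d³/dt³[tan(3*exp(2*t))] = 1296*(-1 + cos(3*exp(2*t))^(-2))^2*exp(6*t) - 1296*exp(6*t) + 1728*exp(6*t)/cos(3*exp(2*t))^2 + 432*exp(4*t)*sin(3*exp(2*t))/cos(3*exp(2*t))^3 + 24*exp(2*t)/cos(3*exp(2*t))^2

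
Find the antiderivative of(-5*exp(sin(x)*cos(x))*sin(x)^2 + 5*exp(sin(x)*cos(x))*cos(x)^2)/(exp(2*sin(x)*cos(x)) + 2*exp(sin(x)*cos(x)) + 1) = 5*exp(sin(2*x)/2)/(exp(sin(2*x)/2) + 1) + C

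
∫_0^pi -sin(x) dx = -2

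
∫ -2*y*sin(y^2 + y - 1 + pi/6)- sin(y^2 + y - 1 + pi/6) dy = cos(y^2 + y - 1 + pi/6) + C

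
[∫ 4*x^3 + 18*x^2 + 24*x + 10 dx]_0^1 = 29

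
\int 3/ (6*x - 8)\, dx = log(3*x - 4)/2 + C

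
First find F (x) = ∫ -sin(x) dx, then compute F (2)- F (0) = -1 + cos(2)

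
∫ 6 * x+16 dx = 3*x^2 + 16*x + C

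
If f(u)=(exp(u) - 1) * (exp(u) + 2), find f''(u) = 4*exp(2*u) + exp(u)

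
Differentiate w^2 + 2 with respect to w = 2*w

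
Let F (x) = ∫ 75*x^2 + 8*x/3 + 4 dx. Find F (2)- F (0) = 640/3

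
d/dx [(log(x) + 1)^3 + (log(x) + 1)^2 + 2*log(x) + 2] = (3*log(x)^2 + 8*log(x) + 7)/x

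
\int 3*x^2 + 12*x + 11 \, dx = x^3 + 6*x^2 + 11*x + C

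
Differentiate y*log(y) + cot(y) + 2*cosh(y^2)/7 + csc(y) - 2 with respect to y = 4*y*sinh(y^2)/7 + log(y) - cot(y)^2 - cot(y)*csc(y)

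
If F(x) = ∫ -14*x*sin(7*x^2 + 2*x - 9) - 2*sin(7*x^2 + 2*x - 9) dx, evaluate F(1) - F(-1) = 1 - cos(4)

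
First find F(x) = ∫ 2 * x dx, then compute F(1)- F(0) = 1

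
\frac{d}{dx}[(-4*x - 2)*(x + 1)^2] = -12*x^2 - 20*x - 8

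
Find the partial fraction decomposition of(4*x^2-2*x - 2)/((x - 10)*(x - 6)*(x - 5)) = 88/(5*(x - 5)) - 65/(2*(x - 6)) + 189/(10*(x - 10))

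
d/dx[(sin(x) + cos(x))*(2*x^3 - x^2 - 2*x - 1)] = 2*sqrt(2)*x^3*cos(x + pi/4) + 7*x^2*sin(x) + 5*x^2*cos(x) - 4*x*cos(x) - sin(x) - 3*cos(x)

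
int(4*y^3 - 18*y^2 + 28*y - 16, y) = y^4 - 6*y^3 + 14*y^2 - 16*y + C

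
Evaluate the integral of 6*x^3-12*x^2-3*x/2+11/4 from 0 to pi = 2 + (-2 + 3*pi/4)*(-pi + 1 + 2*pi^3)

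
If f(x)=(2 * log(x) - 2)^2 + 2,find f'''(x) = (16*log(x) - 40)/x^3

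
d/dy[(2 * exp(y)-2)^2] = 8*exp(2*y) - 8*exp(y)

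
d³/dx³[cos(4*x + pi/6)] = 64*sin(4*x + pi/6)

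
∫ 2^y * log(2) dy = 2^y + C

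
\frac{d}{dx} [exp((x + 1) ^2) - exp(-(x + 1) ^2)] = (2*x*exp(2*x^2 + 4*x + 2) + 2*x + 2*exp(2*x^2 + 4*x + 2) + 2)*exp(-x^2 - 2*x - 1)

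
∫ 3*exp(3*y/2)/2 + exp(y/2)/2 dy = (exp(y) + 1)*exp(y/2) + C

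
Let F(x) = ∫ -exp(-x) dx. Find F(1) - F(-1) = -E + exp(-1)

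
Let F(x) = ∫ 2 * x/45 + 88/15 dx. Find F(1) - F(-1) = 176/15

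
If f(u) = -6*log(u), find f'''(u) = -12/u^3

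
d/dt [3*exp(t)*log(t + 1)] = (3*t*exp(t)*log(t + 1) + 3*exp(t)*log(t + 1) + 3*exp(t))/(t + 1)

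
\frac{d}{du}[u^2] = 2*u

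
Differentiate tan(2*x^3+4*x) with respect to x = 6*x^2*tan(2*x^3 + 4*x)^2 + 6*x^2 + 4*tan(2*x^3 + 4*x)^2 + 4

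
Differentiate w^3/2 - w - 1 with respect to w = 3*w^2/2 - 1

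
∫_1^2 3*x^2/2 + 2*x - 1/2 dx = 6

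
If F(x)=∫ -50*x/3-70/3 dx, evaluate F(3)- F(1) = -340/3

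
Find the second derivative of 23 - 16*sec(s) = 16/cos(s) - 32/cos(s)^3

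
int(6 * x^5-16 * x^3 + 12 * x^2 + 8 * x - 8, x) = x^6 - 4*x^4 + 4*x^3 + 4*x^2 - 8*x + C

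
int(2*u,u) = u^2 + C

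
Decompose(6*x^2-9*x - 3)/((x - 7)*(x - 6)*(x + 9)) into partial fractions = 47/(20*(x + 9)) - 53/(5*(x - 6)) + 57/(4*(x - 7))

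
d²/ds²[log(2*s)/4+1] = -1/(4*s^2)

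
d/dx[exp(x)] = exp(x)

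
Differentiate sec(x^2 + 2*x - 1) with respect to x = 2*x*tan(x^2 + 2*x - 1)*sec(x^2 + 2*x - 1) + 2*tan(x^2 + 2*x - 1)*sec(x^2 + 2*x - 1)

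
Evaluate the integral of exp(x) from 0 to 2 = -1 + exp(2)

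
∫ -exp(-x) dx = exp(-x) + C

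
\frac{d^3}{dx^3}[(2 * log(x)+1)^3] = (48*log(x)^2 - 96*log(x) - 12)/x^3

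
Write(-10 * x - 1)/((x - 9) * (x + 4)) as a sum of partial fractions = -3/(x + 4) - 7/(x - 9)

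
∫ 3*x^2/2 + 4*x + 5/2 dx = x^3/2 + 2*x^2 + 5*x/2 + C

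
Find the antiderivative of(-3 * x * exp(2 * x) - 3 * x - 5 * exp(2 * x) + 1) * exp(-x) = -2*(3*x + 2)*sinh(x) + C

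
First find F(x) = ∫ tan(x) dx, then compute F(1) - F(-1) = 0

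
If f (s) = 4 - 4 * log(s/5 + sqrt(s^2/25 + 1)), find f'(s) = (-4*s - 4*sqrt(s^2 + 25))/(s^2 + s*sqrt(s^2 + 25) + 25)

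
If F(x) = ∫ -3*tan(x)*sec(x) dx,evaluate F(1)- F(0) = 3 - 3*sec(1)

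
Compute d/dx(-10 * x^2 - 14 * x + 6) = -20*x - 14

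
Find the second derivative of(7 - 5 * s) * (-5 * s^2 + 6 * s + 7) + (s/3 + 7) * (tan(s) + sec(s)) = 2*s*sin(s)/(3*cos(s)^3) + 150*s - s/(3*cos(s)) + 2*s/(3*cos(s)^3) + 2*sin(s)/(3*cos(s)^2) + 14*sin(s)/cos(s)^3 - 130 - 7/cos(s) + 2/(3*cos(s)^2) + 14/cos(s)^3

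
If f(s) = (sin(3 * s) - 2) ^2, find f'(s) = 6*(sin(3*s) - 2)*cos(3*s)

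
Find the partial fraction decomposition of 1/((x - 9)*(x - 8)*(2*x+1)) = 4/(323*(2*x + 1)) - 1/(17*(x - 8)) + 1/(19*(x - 9))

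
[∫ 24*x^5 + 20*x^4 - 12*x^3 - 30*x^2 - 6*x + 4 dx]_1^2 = 256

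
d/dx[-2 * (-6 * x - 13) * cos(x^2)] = -24*x^2*sin(x^2) - 52*x*sin(x^2) + 12*cos(x^2)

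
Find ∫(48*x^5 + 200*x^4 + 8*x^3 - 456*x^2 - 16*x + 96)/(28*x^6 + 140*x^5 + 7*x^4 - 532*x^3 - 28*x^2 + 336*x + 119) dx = 2*log((2*x^3 + 5*x^2 - 6*x - 4)^2 + 1)/7 + C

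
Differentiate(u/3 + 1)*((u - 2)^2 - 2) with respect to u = u^2 - 2*u/3 - 10/3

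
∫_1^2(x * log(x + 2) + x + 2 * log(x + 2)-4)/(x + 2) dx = -4*log(2) + 3*log(3)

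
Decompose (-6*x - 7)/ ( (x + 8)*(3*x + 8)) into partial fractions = 27/(16*(3*x + 8)) - 41/(16*(x + 8))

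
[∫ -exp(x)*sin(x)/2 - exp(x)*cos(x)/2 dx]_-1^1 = -(exp(-1) + E)*sin(1)/2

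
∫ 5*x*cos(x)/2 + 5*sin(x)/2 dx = 5*x*sin(x)/2 + C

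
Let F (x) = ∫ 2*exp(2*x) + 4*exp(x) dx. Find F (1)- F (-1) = -(exp(-1) + 1)^2 - 2*exp(-1) + 2*E + (1 + E)^2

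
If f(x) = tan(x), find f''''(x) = 24*tan(x)^5 + 40*tan(x)^3 + 16*tan(x)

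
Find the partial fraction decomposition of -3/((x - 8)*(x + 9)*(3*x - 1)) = 27/(644*(3*x - 1)) - 3/(476*(x + 9)) - 3/(391*(x - 8))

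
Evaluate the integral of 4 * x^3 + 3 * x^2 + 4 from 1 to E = -6 + (2*E + exp(2))*(-E + 2 + exp(2))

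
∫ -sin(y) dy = cos(y) + C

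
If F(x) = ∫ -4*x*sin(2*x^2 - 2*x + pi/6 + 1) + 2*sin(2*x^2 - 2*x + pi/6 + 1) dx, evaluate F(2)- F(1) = -cos(pi/6 + 1) + cos(pi/6 + 5)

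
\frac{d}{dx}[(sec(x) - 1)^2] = 2*(-1 + 1/cos(x))*sin(x)/cos(x)^2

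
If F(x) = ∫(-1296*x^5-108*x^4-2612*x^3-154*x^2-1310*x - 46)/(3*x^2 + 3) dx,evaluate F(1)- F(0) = -1064/3 + log(2)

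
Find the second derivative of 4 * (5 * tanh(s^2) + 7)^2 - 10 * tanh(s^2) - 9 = 2400*s^2*(1 - 1/cosh(s^2)^2)^2 - 2160*s^2*sinh(s^2)/cosh(s^2)^3 - 2400*s^2 + 3200*s^2/cosh(s^2)^2 + 400*sinh(s^2)/cosh(s^2)^3 + 540/cosh(s^2)^2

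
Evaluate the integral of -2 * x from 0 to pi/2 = -pi^2/4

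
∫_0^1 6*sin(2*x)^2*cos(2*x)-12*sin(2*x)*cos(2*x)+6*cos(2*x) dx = (-1 + sin(2))^3 + 1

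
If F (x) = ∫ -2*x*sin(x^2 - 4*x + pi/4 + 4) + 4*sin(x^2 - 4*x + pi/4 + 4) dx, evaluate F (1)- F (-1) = cos(pi/4 + 1) - cos(pi/4 + 9)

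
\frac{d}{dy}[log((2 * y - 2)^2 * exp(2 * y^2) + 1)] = (16*y^3*exp(2*y^2) - 32*y^2*exp(2*y^2) + 24*y*exp(2*y^2) - 8*exp(2*y^2))/(4*y^2*exp(2*y^2) - 8*y*exp(2*y^2) + 4*exp(2*y^2) + 1)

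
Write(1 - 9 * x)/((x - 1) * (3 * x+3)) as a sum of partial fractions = -5/(3*(x + 1)) - 4/(3*(x - 1))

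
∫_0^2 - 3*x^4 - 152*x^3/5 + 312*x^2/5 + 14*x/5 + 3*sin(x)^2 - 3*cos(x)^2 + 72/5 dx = 60 - 3*sin(4)/2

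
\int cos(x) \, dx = sin(x) + C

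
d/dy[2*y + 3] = 2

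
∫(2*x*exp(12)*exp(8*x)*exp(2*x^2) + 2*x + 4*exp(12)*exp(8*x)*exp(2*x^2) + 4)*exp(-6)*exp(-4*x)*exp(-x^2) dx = 2*sinh(x^2 + 4*x + 6) + C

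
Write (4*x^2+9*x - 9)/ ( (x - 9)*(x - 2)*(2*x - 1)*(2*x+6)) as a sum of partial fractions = -2/(51*(2*x - 1)) - 5/(42*(x - 2)) + 33/(238*(x - 9))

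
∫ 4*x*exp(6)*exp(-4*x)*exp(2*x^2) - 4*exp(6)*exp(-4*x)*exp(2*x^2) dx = exp(2*(x - 1)^2 + 4) + C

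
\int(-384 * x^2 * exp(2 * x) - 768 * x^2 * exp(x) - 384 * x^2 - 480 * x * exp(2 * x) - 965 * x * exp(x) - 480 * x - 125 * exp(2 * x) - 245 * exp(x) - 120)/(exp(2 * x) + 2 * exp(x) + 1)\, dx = (-5*x*exp(x) + (exp(x) + 1)*(24*x - 16*(2*x + 1)^3 - 12*(2*x + 1)^2 + 15))/(exp(x) + 1) + C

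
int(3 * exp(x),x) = 3*exp(x) + C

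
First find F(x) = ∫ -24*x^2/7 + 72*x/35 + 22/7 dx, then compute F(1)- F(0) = 106/35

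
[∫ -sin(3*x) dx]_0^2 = -1/3 + cos(6)/3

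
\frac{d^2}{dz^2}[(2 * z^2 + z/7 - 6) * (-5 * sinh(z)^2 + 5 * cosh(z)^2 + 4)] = 36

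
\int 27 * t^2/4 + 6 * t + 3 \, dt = 9*t^3/4 + 3*t^2 + 3*t + C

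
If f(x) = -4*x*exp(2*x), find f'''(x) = -32*x*exp(2*x) - 48*exp(2*x)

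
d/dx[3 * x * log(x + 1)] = (3*x*log(x + 1) + 3*x + 3*log(x + 1))/(x + 1)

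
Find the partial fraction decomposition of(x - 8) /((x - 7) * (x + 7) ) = 15/(14*(x + 7)) - 1/(14*(x - 7))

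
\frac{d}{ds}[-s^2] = -2*s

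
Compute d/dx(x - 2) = 1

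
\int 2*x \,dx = x^2 + C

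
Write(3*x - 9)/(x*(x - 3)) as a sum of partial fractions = 3/x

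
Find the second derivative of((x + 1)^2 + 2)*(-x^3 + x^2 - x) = -20*x^3 - 12*x^2 - 12*x + 2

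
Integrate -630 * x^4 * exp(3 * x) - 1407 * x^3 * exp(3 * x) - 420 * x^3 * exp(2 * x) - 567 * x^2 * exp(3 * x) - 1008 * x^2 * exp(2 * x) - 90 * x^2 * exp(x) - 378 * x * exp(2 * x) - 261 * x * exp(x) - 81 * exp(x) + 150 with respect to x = -3*(10*x + 9)*(7*x^3*exp(3*x) + 7*x^2*exp(2*x) + 3*x*exp(x) - 5) + C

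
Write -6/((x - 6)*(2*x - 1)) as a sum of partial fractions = 12/(11*(2*x - 1)) - 6/(11*(x - 6))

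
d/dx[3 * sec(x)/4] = 3*tan(x)*sec(x)/4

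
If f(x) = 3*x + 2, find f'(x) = 3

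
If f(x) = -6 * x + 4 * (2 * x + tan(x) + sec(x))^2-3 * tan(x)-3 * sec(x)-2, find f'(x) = 16*x*tan(x)^2 + 16*x*tan(x)*sec(x) + 48*x + 8*tan(x)^3 + 16*tan(x)^2*sec(x) - 3*tan(x)^2 + 8*tan(x)*sec(x)^2 - 3*tan(x)*sec(x) + 24*tan(x) + 24*sec(x) - 9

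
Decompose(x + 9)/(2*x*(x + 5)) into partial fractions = -2/(5*(x + 5)) + 9/(10*x)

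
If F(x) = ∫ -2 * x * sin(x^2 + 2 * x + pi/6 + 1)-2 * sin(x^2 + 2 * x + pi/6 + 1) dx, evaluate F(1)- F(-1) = -sqrt(3)/2 + cos(pi/6 + 4)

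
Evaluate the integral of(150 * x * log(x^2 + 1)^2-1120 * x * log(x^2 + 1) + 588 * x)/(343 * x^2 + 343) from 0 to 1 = (-3 + 5*log(2)/7)^3/5 - 15*log(2)/7 + (-3 + 5*log(2)/7)^2/5 + 18/5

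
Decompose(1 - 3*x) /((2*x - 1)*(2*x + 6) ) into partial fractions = -1/(14*(2*x - 1)) - 5/(7*(x + 3))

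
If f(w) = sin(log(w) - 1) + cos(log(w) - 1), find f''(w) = -2*cos(log(w) - 1)/w^2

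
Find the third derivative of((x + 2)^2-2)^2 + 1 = 24*x + 48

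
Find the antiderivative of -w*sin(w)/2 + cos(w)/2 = w*cos(w)/2 + C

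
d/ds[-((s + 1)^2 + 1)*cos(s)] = s^2*sin(s) + 2*s*sin(s) - 2*s*cos(s) + 2*sin(s) - 2*cos(s)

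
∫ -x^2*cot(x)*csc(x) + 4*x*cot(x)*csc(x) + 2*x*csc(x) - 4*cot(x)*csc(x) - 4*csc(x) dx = (x - 2)^2*csc(x) + C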